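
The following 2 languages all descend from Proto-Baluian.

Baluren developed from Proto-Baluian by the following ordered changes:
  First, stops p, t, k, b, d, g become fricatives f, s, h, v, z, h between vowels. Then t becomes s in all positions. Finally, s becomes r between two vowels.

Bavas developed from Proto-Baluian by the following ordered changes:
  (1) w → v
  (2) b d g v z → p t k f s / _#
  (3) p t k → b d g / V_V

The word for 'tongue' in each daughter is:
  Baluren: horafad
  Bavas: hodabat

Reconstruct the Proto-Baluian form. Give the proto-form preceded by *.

Position 3: Baluren has r, Bavas has d. Taking the neighbouring segments as reconstructed: Baluren r could go back to *t or *s or *r; Bavas d could go back to *t or *d — the one source consistent with every daughter is *t.
Position 5: Baluren has f, Bavas has b. Taking the neighbouring segments as reconstructed: Baluren f could go back to *p or *f; Bavas b could go back to *p or *b — the one source consistent with every daughter is *p.
Continuing position by position gives *hotapad; check it forward:
Baluren: *hotapad
  hotapad → hosafad   [intervocalic lenition]
  hosafad (rule 2 does not apply)
  hosafad → horafad   [rhotacism]
  giving Baluren horafad.
Bavas: start from *hotapad.
  rule 1: no change — hotapad
  rule 2 (final devoicing): hotapad → hotapat
  rule 3 (intervocalic voicing): hotapat → hodabat
  ⇒ Bavas hodabat
*hotapad is the unique common source.

*hotapad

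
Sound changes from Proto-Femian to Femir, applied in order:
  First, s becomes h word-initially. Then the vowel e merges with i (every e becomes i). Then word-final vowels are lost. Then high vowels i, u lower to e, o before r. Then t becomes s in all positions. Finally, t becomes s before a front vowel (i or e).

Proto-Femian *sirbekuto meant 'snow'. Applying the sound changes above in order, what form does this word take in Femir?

herbikus

Femir: *sirbekuto
  sirbekuto → hirbekuto   [debuccalisation]
  hirbekuto → hirbikuto   [vowel merger]
  hirbikuto → hirbikut   [apocope]
  hirbikut → herbikut   [pre-rhotic lowering]
  herbikut → herbikus   [unconditioned shift]
  herbikus (rule 6 does not apply)
  giving Femir herbikus.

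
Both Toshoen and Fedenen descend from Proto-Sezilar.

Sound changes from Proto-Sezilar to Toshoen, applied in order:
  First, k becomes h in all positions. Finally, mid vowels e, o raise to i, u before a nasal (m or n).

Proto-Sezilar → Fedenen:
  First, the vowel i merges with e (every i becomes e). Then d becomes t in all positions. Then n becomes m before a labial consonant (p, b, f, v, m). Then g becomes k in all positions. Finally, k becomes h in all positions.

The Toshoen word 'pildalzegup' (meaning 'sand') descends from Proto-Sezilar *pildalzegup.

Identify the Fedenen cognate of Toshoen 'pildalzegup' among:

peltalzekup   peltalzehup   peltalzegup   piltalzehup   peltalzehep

peltalzehup

Fedenen: *pildalzegup
  pildalzegup → peldalzegup   [vowel merger]
  peldalzegup → peltalzegup   [unconditioned shift]
  peltalzegup (rule 3 does not apply)
  peltalzegup → peltalzekup   [unconditioned shift]
  peltalzekup → peltalzehup   [unconditioned shift]
  giving Fedenen peltalzehup.
Only 'peltalzehup' matches the regular Fedenen development of *pildalzegup.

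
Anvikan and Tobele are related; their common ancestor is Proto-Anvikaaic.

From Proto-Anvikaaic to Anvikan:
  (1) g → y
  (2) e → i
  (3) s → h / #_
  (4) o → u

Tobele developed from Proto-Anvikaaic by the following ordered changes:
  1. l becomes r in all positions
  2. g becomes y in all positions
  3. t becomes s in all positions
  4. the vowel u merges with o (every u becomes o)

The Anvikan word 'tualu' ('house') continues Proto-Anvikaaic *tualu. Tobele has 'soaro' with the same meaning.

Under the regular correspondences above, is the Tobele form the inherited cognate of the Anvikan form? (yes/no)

yes

Derive the expected Tobele reflex of *tualu:
Tobele: *tualu > tuaru > suaru > soaro  (by unconditioned shift, unconditioned shift, vowel merger)
Tobele 'soaro' matches the regular reflex exactly, so the pair is cognate.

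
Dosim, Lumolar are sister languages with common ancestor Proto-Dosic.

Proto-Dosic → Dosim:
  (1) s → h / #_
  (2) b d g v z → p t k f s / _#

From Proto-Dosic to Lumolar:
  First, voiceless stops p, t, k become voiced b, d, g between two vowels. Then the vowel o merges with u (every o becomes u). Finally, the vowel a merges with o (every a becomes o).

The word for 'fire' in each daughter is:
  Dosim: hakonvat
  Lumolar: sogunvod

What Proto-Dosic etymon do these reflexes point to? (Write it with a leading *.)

Position 2: Dosim has a, Lumolar has o. Dosim preserves a here (none of its changes turn any other segment into a), so the proto-segment is *a.
Position 7: Dosim has a, Lumolar has o. Dosim preserves a here (none of its changes turn any other segment into a), so the proto-segment is *a.
Position 8: Dosim has t, Lumolar has d. Taking the neighbouring segments as reconstructed: Dosim t could go back to *t or *d; Lumolar d can only go back to *d — the one source consistent with every daughter is *d.
Continuing position by position gives *sakonvad; check it forward:
Dosim: *sakonvad
  sakonvad → hakonvad   [debuccalisation]
  hakonvad → hakonvat   [final devoicing]
  giving Dosim hakonvat.
Lumolar: *sakonvad
  sakonvad → sagonvad   [intervocalic voicing]
  sagonvad → sagunvad   [vowel merger]
  sagunvad → sogunvod   [vowel merger]
  giving Lumolar sogunvod.
No other proto-form is consistent with every reflex, so the reconstruction is *sakonvad.

*sakonvad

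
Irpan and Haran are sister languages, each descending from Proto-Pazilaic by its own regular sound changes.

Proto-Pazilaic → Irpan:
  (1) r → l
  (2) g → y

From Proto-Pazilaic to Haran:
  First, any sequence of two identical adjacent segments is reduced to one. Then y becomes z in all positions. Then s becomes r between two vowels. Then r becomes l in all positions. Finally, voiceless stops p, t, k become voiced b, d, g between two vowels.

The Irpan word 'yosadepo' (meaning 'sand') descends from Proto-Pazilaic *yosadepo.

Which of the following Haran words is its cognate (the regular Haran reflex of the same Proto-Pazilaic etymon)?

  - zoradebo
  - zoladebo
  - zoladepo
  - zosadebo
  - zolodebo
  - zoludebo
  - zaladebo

Haran: *yosadepo
  yosadepo (rule 1 does not apply)
  yosadepo → zosadepo   [unconditioned shift]
  zosadepo → zoradepo   [rhotacism]
  zoradepo → zoladepo   [unconditioned shift]
  zoladepo → zoladebo   [intervocalic voicing]
  giving Haran zoladebo.

zoladebo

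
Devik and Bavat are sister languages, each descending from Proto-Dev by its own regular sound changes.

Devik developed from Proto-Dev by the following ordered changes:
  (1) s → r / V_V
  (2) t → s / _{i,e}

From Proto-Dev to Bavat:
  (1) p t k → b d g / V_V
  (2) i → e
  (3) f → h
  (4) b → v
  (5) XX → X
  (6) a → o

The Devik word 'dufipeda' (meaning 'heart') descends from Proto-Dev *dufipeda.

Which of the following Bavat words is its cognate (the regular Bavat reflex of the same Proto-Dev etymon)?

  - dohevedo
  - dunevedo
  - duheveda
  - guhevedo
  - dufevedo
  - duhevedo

duhevedo

Bavat: *dufipeda > dufibeda > dufebeda > duhebeda > duheveda > duhevedo  (by intervocalic voicing, vowel merger, unconditioned shift, unconditioned shift, vowel merger)
Only 'duhevedo' matches the regular Bavat development of *dufipeda.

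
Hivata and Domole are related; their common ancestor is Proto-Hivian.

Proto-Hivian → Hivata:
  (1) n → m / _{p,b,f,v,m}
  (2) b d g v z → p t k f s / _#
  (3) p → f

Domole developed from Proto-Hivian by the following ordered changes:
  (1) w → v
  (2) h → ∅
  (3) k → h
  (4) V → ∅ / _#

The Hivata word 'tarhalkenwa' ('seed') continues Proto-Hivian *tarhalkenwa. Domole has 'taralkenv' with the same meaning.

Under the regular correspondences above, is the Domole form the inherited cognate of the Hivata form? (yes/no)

Derive the expected Domole reflex of *tarhalkenwa:
Domole: start from *tarhalkenwa.
  rule 1 (unconditioned shift): tarhalkenwa → tarhalkenva
  rule 2 (h-loss): tarhalkenva → taralkenva
  rule 3 (unconditioned shift): taralkenva → taralhenva
  rule 4 (apocope): taralhenva → taralhenv
  ⇒ Domole taralhenv
The regular Domole reflex would be 'taralhenv', but the attested form is 'taralkenv'. The correspondence is irregular, so they are not cognates (the Domole form has a different source).

no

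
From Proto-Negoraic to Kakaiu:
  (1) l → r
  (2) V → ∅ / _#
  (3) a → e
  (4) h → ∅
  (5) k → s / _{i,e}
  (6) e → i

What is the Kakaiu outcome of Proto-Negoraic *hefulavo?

ifuriv

Kakaiu: *hefulavo > hefuravo > hefurav > hefurev > efurev > ifuriv  (by unconditioned shift, apocope, vowel merger, h-loss, vowel merger)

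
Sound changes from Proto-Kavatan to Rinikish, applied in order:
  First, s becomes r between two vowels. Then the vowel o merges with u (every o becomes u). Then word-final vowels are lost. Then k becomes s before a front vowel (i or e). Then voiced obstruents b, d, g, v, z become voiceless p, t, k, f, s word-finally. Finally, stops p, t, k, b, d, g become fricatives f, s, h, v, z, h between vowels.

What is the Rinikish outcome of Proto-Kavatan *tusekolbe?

Rinikish: *tusekolbe
  tusekolbe → turekolbe   [rhotacism]
  turekolbe → turekulbe   [vowel merger]
  turekulbe → turekulb   [apocope]
  turekulb (rule 4 does not apply)
  turekulb → turekulp   [final devoicing]
  turekulp → turehulp   [intervocalic lenition]
  giving Rinikish turehulp.

turehulp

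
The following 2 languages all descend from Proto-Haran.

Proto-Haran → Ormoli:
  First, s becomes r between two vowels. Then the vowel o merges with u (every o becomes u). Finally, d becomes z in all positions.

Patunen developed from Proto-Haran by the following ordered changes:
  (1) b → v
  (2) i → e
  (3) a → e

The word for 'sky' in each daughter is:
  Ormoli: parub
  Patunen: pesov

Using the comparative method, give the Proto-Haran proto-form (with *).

Position 3: Ormoli has r, Patunen has s. Patunen preserves s here (none of its changes turn any other segment into s), so the proto-segment is *s.
Position 4: Ormoli has u, Patunen has o. Patunen preserves o here (none of its changes turn any other segment into o), so the proto-segment is *o.
Continuing position by position gives *pasob; check it forward:
Ormoli: *pasob > parob > parub  (by rhotacism, vowel merger)
Patunen: start from *pasob.
  rule 1 (unconditioned shift): pasob → pasov
  rule 2: no change — pasov
  rule 3 (vowel merger): pasov → pesov
  ⇒ Patunen pesov
*pasob is the unique common source.

*pasob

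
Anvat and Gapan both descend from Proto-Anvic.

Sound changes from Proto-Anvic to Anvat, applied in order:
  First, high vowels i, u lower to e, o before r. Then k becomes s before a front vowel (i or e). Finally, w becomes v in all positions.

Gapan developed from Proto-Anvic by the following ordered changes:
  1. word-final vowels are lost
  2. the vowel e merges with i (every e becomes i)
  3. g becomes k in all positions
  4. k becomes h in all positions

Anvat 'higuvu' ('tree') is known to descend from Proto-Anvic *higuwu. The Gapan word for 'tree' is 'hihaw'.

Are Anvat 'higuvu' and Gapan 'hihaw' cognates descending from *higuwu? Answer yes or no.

Derive the expected Gapan reflex of *higuwu:
Gapan: start from *higuwu.
  rule 1 (apocope): higuwu → higuw
  rule 2: no change — higuw
  rule 3 (unconditioned shift): higuw → hikuw
  rule 4 (unconditioned shift): hikuw → hihuw
  ⇒ Gapan hihuw
The regular Gapan reflex would be 'hihuw', but the attested form is 'hihaw'. The correspondence is irregular, so they are not cognates (the Gapan form has a different source).

no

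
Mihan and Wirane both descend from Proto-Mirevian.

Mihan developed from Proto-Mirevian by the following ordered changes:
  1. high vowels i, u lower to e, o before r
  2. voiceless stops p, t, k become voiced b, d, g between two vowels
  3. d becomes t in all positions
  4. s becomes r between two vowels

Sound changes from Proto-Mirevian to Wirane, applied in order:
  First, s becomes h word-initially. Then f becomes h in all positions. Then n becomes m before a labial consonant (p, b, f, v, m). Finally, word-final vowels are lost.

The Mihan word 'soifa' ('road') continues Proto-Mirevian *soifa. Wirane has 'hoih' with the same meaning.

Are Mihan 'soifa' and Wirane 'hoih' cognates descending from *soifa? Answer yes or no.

Derive the expected Wirane reflex of *soifa:
Wirane: start from *soifa.
  rule 1 (debuccalisation): soifa → hoifa
  rule 2 (unconditioned shift): hoifa → hoiha
  rule 3: no change — hoiha
  rule 4 (apocope): hoiha → hoih
  ⇒ Wirane hoih
Wirane 'hoih' matches the regular reflex exactly, so the pair is cognate.

yes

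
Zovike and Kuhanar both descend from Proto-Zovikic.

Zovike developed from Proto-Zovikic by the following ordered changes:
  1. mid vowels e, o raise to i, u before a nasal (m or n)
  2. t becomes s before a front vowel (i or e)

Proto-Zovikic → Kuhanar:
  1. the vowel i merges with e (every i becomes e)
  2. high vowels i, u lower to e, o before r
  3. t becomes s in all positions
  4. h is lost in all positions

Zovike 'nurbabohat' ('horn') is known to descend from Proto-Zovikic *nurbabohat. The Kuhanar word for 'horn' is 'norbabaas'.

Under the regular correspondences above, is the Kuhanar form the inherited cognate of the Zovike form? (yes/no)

Derive the expected Kuhanar reflex of *nurbabohat:
Kuhanar: *nurbabohat > norbabohat > norbabohas > norbaboas  (by pre-rhotic lowering, unconditioned shift, h-loss)
The regular Kuhanar reflex would be 'norbaboas', but the attested form is 'norbabaas'. The correspondence is irregular, so they are not cognates (the Kuhanar form has a different source).

no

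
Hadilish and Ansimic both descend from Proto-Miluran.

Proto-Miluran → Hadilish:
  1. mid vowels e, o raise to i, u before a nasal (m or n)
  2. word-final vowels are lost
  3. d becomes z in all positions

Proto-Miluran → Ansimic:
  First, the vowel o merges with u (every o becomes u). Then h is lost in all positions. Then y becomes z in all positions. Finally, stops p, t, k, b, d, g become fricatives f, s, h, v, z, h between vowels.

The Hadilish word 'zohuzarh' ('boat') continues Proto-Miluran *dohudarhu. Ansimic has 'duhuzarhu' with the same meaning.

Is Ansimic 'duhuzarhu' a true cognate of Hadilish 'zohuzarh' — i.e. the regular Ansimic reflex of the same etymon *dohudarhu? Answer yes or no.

Derive the expected Ansimic reflex of *dohudarhu:
Ansimic: *dohudarhu > duhudarhu > duudaru > duuzaru  (by vowel merger, h-loss, intervocalic lenition)
The regular Ansimic reflex would be 'duuzaru', but the attested form is 'duhuzarhu'. The correspondence is irregular, so they are not cognates (the Ansimic form has a different source).

no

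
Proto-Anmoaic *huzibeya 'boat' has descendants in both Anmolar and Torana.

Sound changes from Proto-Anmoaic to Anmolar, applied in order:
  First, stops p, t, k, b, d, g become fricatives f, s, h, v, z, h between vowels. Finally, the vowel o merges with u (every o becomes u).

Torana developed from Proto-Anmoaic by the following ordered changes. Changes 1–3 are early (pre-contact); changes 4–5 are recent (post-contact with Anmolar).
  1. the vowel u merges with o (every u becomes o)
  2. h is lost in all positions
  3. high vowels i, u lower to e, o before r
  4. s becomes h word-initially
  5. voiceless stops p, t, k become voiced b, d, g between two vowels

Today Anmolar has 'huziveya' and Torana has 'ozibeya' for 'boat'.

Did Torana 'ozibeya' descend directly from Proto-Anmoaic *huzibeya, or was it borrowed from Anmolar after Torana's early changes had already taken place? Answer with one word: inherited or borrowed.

inherited

If inherited, *huzibeya would pass through all of Torana's changes:
Torana: *huzibeya
  huzibeya → hozibeya   [vowel merger]
  hozibeya → ozibeya   [h-loss]
  ozibeya (rule 3 does not apply)
  ozibeya (rule 4 does not apply)
  ozibeya (rule 5 does not apply)
  giving Torana ozibeya.
If borrowed from Anmolar 'huziveya' after the early changes, it would undergo only the recent ones:
  rule 4 (debuccalisation): no change (huziveya)
  rule 5 (intervocalic voicing): no change (huziveya)
  ⇒ as a loan: huziveya
Torana 'ozibeya' matches the inherited outcome exactly, so it is an inherited cognate, not a loan.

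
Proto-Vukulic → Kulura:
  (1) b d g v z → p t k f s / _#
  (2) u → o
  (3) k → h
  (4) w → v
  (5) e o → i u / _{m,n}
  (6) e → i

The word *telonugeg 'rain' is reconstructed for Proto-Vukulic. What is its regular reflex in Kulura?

tilunogih

Kulura: *telonugeg > telonugek > telonogek > telonogeh > telunogeh > tilunogih  (by final devoicing, vowel merger, unconditioned shift, pre-nasal raising, vowel merger)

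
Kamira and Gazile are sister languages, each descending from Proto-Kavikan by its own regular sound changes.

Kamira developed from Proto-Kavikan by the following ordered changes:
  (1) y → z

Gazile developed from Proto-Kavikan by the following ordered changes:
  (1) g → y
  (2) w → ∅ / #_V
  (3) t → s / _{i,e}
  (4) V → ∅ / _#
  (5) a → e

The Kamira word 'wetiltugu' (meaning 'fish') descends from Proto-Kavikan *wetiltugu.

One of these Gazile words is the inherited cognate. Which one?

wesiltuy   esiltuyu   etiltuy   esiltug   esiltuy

Gazile: start from *wetiltugu.
  rule 1 (unconditioned shift): wetiltugu → wetiltuyu
  rule 2 (glide loss): wetiltuyu → etiltuyu
  rule 3 (palatalisation): etiltuyu → esiltuyu
  rule 4 (apocope): esiltuyu → esiltuy
  rule 5: no change — esiltuy
  ⇒ Gazile esiltuy
The other candidates each miss or misapply at least one Gazile change.

esiltuy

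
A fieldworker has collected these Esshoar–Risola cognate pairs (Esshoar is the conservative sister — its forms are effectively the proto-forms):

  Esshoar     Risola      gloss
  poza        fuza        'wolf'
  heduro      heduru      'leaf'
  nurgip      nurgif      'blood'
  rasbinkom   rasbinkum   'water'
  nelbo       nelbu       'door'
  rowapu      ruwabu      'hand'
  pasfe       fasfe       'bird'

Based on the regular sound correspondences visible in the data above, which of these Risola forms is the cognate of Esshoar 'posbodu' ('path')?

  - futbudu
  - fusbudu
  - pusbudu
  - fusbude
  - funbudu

fusbudu

poza ~ fuza — Esshoar p corresponds to Risola f word-initially before a back vowel.
poza ~ fuza, rowapu ~ ruwabu — Esshoar o corresponds to Risola u after a consonant, before a consonant other than r, m, n, p, b, f, v.
Applying these to Esshoar 'posbodu':
  posbodu → fosbodu   (p→f word-initially before a back vowel)
  fosbodu → fusbodu   (o→u after a consonant, before a consonant other than r, m, n, p, b, f, v)
  fusbodu → fusbudu   (o→u after a consonant, before a consonant other than r, m, n, p, b, f, v)
So the Risola cognate is 'fusbudu'.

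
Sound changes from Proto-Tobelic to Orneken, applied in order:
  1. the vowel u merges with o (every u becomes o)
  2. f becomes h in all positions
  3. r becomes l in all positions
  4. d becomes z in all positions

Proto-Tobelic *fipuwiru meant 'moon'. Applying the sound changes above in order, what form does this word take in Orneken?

Orneken: start from *fipuwiru.
  rule 1 (vowel merger): fipuwiru → fipowiro
  rule 2 (unconditioned shift): fipowiro → hipowiro
  rule 3 (unconditioned shift): hipowiro → hipowilo
  rule 4: no change — hipowilo
  ⇒ Orneken hipowilo

hipowilo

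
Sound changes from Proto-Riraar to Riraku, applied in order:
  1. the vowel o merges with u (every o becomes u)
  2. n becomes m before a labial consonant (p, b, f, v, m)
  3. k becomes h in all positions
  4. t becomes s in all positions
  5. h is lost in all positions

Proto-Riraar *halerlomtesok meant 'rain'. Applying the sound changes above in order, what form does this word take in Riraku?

alerlumsesu

Riraku: *halerlomtesok > halerlumtesuk > halerlumtesuh > halerlumsesuh > alerlumsesu  (by vowel merger, unconditioned shift, unconditioned shift, h-loss)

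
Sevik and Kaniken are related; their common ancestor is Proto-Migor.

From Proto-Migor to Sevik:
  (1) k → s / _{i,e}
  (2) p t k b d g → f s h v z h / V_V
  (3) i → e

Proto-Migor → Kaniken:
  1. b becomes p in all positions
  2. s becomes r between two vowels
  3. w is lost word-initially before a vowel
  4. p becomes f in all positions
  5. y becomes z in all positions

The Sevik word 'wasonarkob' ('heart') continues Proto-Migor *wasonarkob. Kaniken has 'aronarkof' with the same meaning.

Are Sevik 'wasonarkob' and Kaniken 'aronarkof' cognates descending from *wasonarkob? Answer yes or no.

Derive the expected Kaniken reflex of *wasonarkob:
Kaniken: *wasonarkob
  wasonarkob → wasonarkop   [unconditioned shift]
  wasonarkop → waronarkop   [rhotacism]
  waronarkop → aronarkop   [glide loss]
  aronarkop → aronarkof   [unconditioned shift]
  aronarkof (rule 5 does not apply)
  giving Kaniken aronarkof.
Kaniken 'aronarkof' matches the regular reflex exactly, so the pair is cognate.

yes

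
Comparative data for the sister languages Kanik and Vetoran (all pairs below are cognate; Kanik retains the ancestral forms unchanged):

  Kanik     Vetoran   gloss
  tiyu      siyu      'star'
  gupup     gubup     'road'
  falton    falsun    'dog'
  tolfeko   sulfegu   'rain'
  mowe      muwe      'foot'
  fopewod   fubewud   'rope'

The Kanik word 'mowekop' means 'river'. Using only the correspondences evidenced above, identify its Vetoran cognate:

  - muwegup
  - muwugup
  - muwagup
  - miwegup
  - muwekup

muwegup

tolfeko ~ sulfegu, mowe ~ muwe — Kanik o corresponds to Vetoran u after a consonant, before a consonant other than r, m, n, p, b, f, v.
tolfeko ~ sulfegu — Kanik k corresponds to Vetoran g between vowels (before a back vowel).
fopewod ~ fubewud — Kanik o corresponds to Vetoran u after a consonant, before a labial obstruent.
Applying these to Kanik 'mowekop':
  mowekop → muwekop   (o→u after a consonant, before a consonant other than r, m, n, p, b, f, v)
  muwekop → muwegop   (k→g between vowels (before a back vowel))
  muwegop → muwegup   (o→u after a consonant, before a labial obstruent)
So the Vetoran cognate is 'muwegup'.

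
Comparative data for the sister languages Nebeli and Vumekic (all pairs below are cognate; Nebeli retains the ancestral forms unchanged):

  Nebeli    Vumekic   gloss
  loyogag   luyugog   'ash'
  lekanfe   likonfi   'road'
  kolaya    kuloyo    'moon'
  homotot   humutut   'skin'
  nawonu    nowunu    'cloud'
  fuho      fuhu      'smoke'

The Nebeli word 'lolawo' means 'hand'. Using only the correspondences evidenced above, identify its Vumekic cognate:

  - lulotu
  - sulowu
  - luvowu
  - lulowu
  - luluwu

lulowu

loyogag ~ luyugog, kolaya ~ kuloyo — Nebeli o corresponds to Vumekic u after a consonant, before a consonant other than r, m, n, p, b, f, v.
loyogag ~ luyugog, kolaya ~ kuloyo — Nebeli a corresponds to Vumekic o after a consonant, before a consonant other than r, m, n, p, b, f, v.
fuho ~ fuhu — Nebeli o corresponds to Vumekic u word-finally.
Applying these to Nebeli 'lolawo':
  lolawo → lulawo   (o→u after a consonant, before a consonant other than r, m, n, p, b, f, v)
  lulawo → lulowo   (a→o after a consonant, before a consonant other than r, m, n, p, b, f, v)
  lulowo → lulowu   (o→u word-finally)
So the Vumekic cognate is 'lulowu'.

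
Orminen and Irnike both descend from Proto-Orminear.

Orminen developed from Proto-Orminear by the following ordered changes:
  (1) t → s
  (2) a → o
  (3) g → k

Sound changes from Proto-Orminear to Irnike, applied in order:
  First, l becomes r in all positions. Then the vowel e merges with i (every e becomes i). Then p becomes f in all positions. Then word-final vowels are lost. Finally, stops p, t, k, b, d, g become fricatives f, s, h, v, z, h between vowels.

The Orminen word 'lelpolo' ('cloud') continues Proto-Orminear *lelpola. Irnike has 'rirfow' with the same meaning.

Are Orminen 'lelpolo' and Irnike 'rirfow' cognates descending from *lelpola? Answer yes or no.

Derive the expected Irnike reflex of *lelpola:
Irnike: *lelpola
  lelpola → rerpora   [unconditioned shift]
  rerpora → rirpora   [vowel merger]
  rirpora → rirfora   [unconditioned shift]
  rirfora → rirfor   [apocope]
  rirfor (rule 5 does not apply)
  giving Irnike rirfor.
The regular Irnike reflex would be 'rirfor', but the attested form is 'rirfow'. The correspondence is irregular, so they are not cognates (the Irnike form has a different source).

no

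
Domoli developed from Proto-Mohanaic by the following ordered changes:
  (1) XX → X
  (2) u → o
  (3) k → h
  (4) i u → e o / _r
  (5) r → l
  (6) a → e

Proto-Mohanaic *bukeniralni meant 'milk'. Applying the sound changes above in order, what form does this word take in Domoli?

bohenelelni

Domoli: *bukeniralni
  bukeniralni (rule 1 does not apply)
  bukeniralni → bokeniralni   [vowel merger]
  bokeniralni → boheniralni   [unconditioned shift]
  boheniralni → boheneralni   [pre-rhotic lowering]
  boheneralni → bohenelalni   [unconditioned shift]
  bohenelalni → bohenelelni   [vowel merger]
  giving Domoli bohenelelni.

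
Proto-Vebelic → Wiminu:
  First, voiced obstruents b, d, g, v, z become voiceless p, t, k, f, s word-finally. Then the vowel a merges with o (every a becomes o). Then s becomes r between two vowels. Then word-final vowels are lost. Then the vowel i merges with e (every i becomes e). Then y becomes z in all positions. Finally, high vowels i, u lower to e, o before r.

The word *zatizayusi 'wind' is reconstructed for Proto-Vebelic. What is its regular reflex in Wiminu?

zotezozor

Wiminu: *zatizayusi
  zatizayusi (rule 1 does not apply)
  zatizayusi → zotizoyusi   [vowel merger]
  zotizoyusi → zotizoyuri   [rhotacism]
  zotizoyuri → zotizoyur   [apocope]
  zotizoyur → zotezoyur   [vowel merger]
  zotezoyur → zotezozur   [unconditioned shift]
  zotezozur → zotezozor   [pre-rhotic lowering]
  giving Wiminu zotezozor.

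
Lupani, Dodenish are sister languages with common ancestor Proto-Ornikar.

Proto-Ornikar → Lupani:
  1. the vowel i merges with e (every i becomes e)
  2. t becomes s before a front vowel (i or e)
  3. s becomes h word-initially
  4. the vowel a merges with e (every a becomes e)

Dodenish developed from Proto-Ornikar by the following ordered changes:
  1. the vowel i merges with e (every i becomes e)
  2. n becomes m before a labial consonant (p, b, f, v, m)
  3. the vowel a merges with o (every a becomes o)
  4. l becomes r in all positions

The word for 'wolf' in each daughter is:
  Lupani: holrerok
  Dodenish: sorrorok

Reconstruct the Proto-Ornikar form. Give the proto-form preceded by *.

Position 5: Lupani has e, Dodenish has o. Taking the neighbouring segments as reconstructed: Lupani e could go back to *a or *e or *i; Dodenish o could go back to *a or *o — the one source consistent with every daughter is *a.
Position 1: Lupani has h, Dodenish has s. Dodenish preserves s here (none of its changes turn any other segment into s), so the proto-segment is *s.
Continuing position by position gives *solrarok; check it forward:
Lupani: start from *solrarok.
  rule 1: no change — solrarok
  rule 2: no change — solrarok
  rule 3 (debuccalisation): solrarok → holrarok
  rule 4 (vowel merger): holrarok → holrerok
  ⇒ Lupani holrerok
Dodenish: *solrarok
  solrarok (rule 1 does not apply)
  solrarok (rule 2 does not apply)
  solrarok → solrorok   [vowel merger]
  solrorok → sorrorok   [unconditioned shift]
  giving Dodenish sorrorok.
*solrarok is the unique common source.

*solrarok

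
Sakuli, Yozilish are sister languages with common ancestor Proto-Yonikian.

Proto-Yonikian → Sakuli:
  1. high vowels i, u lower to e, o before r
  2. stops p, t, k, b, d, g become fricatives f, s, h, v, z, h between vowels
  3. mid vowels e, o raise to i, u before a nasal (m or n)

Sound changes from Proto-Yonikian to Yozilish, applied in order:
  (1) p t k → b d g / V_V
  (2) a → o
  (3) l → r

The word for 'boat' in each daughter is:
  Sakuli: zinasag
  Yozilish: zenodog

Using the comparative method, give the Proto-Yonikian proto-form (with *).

*zenatag

Position 6: Sakuli has a, Yozilish has o. Sakuli preserves a here (none of its changes turn any other segment into a), so the proto-segment is *a.
Position 5: Sakuli has s, Yozilish has d. Taking the neighbouring segments as reconstructed: Sakuli s could go back to *t or *s; Yozilish d could go back to *t or *d — the one source consistent with every daughter is *t.
Continuing position by position gives *zenatag; check it forward:
Sakuli: start from *zenatag.
  rule 1: no change — zenatag
  rule 2 (intervocalic lenition): zenatag → zenasag
  rule 3 (pre-nasal raising): zenasag → zinasag
  ⇒ Sakuli zinasag
Yozilish: *zenatag
  zenatag → zenadag   [intervocalic voicing]
  zenadag → zenodog   [vowel merger]
  zenodog (rule 3 does not apply)
  giving Yozilish zenodog.
No other proto-form is consistent with every reflex, so the reconstruction is *zenatag.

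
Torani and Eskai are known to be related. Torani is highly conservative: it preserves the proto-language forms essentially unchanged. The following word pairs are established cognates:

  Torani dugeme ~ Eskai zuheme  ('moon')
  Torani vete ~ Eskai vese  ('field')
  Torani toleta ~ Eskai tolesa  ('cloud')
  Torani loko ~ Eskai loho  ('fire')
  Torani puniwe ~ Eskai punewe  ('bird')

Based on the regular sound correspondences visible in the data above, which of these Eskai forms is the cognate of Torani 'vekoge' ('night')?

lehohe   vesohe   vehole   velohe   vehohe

vehohe

loko ~ loho — Torani k corresponds to Eskai h between vowels (before a back vowel).
dugeme ~ zuheme — Torani g corresponds to Eskai h between vowels (before a front vowel).
Applying these to Torani 'vekoge':
  vekoge → vehoge   (k→h between vowels (before a back vowel))
  vehoge → vehohe   (g→h between vowels (before a front vowel))
So the Eskai cognate is 'vehohe'.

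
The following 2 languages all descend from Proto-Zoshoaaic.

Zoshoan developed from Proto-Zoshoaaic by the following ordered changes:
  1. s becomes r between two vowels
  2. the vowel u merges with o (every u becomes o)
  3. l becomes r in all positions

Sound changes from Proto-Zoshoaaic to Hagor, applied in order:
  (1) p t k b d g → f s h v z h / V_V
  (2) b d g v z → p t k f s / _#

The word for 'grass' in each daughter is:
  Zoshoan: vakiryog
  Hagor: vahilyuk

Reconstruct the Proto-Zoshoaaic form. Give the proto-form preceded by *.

Position 7: Zoshoan has o, Hagor has u. Hagor preserves u here (none of its changes turn any other segment into u), so the proto-segment is *u.
Position 3: Zoshoan has k, Hagor has h. Zoshoan preserves k here (none of its changes turn any other segment into k), so the proto-segment is *k.
Verify the candidate proto-form against each daughter:
Zoshoan: *vakilyug > vakilyog > vakiryog  (by vowel merger, unconditioned shift)
Hagor: *vakilyug > vahilyug > vahilyuk  (by intervocalic lenition, final devoicing)
*vakilyug is the unique common source.

*vakilyug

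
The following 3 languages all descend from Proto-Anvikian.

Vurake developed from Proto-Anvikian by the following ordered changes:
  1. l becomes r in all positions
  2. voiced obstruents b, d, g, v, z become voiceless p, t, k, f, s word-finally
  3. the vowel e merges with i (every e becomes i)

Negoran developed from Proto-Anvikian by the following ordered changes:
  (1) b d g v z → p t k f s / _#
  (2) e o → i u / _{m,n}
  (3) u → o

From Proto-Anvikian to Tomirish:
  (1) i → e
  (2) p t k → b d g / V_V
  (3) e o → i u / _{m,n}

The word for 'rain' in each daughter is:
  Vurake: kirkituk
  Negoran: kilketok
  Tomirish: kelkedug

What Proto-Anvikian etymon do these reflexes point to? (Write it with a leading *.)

*kilketug

Position 5: Vurake has i, Negoran has e, Tomirish has e. Negoran preserves e here (none of its changes turn any other segment into e), so the proto-segment is *e.
Position 6: Vurake has t, Negoran has t, Tomirish has d. Taking the neighbouring segments as reconstructed: Vurake t can only go back to *t; Negoran t can only go back to *t; Tomirish d could go back to *t or *d — the one source consistent with every daughter is *t.
Continuing position by position gives *kilketug; check it forward:
Vurake: *kilketug > kirketug > kirketuk > kirkituk  (by unconditioned shift, final devoicing, vowel merger)
Negoran: *kilketug
  kilketug → kilketuk   [final devoicing]
  kilketuk (rule 2 does not apply)
  kilketuk → kilketok   [vowel merger]
  giving Negoran kilketok.
Tomirish: *kilketug > kelketug > kelkedug  (by vowel merger, intervocalic voicing)
*kilketug is the unique common source.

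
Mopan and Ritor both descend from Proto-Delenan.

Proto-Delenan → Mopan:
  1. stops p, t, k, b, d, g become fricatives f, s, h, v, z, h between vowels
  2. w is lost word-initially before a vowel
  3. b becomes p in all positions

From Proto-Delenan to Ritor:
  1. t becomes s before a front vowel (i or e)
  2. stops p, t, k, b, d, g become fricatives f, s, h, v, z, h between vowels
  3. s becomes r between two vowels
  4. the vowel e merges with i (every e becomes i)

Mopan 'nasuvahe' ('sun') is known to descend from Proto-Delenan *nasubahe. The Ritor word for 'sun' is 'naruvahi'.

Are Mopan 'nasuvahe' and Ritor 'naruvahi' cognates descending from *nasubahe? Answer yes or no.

yes

Derive the expected Ritor reflex of *nasubahe:
Ritor: *nasubahe
  nasubahe (rule 1 does not apply)
  nasubahe → nasuvahe   [intervocalic lenition]
  nasuvahe → naruvahe   [rhotacism]
  naruvahe → naruvahi   [vowel merger]
  giving Ritor naruvahi.
Ritor 'naruvahi' matches the regular reflex exactly, so the pair is cognate.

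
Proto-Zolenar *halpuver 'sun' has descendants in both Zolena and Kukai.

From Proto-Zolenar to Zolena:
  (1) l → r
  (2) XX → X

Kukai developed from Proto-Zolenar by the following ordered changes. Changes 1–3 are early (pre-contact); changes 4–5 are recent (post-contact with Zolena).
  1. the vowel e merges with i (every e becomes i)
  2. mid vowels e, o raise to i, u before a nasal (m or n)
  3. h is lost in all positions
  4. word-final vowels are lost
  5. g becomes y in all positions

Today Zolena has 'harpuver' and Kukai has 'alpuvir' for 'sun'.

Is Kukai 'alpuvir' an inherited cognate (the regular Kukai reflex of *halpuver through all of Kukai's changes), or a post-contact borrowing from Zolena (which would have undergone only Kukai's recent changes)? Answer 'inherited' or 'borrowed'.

If inherited, *halpuver would pass through all of Kukai's changes:
Kukai: start from *halpuver.
  rule 1 (vowel merger): halpuver → halpuvir
  rule 2: no change — halpuvir
  rule 3 (h-loss): halpuvir → alpuvir
  rule 4: no change — alpuvir
  rule 5: no change — alpuvir
  ⇒ Kukai alpuvir
If borrowed from Zolena 'harpuver' after the early changes, it would undergo only the recent ones:
  rule 4 (apocope): no change (harpuver)
  rule 5 (unconditioned shift): no change (harpuver)
  ⇒ as a loan: harpuver
Kukai 'alpuvir' matches the inherited outcome exactly, so it is an inherited cognate, not a loan.

inherited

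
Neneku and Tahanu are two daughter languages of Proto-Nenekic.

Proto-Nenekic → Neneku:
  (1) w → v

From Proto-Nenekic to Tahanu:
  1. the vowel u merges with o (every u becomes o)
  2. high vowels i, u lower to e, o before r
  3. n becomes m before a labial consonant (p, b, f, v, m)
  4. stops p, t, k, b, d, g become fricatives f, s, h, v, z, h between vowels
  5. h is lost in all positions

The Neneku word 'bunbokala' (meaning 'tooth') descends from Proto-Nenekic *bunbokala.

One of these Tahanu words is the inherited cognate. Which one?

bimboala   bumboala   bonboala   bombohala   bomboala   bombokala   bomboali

bomboala

Tahanu: *bunbokala > bonbokala > bombokala > bombohala > bomboala  (by vowel merger, nasal place assimilation, intervocalic lenition, h-loss)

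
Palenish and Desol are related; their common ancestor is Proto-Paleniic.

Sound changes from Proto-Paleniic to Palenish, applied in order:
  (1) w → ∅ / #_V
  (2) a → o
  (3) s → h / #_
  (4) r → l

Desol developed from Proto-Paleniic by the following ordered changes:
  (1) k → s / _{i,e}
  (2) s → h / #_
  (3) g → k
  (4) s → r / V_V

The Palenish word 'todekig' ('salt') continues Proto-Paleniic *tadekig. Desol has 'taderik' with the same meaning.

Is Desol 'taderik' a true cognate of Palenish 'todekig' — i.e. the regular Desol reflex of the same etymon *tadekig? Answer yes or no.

yes

Derive the expected Desol reflex of *tadekig:
Desol: *tadekig
  tadekig → tadesig   [palatalisation]
  tadesig (rule 2 does not apply)
  tadesig → tadesik   [unconditioned shift]
  tadesik → taderik   [rhotacism]
  giving Desol taderik.
Desol 'taderik' matches the regular reflex exactly, so the pair is cognate.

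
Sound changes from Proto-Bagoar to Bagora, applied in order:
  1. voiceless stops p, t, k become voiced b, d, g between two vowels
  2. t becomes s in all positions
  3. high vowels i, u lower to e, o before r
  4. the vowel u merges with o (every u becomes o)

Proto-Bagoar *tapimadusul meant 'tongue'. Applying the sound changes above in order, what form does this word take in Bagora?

sabimadosol

Bagora: start from *tapimadusul.
  rule 1 (intervocalic voicing): tapimadusul → tabimadusul
  rule 2 (unconditioned shift): tabimadusul → sabimadusul
  rule 3: no change — sabimadusul
  rule 4 (vowel merger): sabimadusul → sabimadosol
  ⇒ Bagora sabimadosol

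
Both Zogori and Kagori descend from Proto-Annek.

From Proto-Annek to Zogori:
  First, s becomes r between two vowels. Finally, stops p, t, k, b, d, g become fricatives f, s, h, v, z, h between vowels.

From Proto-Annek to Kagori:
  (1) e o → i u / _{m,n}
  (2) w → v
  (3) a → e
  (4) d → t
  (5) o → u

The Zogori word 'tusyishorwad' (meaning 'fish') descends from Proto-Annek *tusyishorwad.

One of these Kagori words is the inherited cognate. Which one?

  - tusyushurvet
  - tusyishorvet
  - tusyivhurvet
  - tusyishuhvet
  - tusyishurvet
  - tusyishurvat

tusyishurvet

Kagori: start from *tusyishorwad.
  rule 1: no change — tusyishorwad
  rule 2 (unconditioned shift): tusyishorwad → tusyishorvad
  rule 3 (vowel merger): tusyishorvad → tusyishorved
  rule 4 (unconditioned shift): tusyishorved → tusyishorvet
  rule 5 (vowel merger): tusyishorvet → tusyishurvet
  ⇒ Kagori tusyishurvet
The other candidates each miss or misapply at least one Kagori change.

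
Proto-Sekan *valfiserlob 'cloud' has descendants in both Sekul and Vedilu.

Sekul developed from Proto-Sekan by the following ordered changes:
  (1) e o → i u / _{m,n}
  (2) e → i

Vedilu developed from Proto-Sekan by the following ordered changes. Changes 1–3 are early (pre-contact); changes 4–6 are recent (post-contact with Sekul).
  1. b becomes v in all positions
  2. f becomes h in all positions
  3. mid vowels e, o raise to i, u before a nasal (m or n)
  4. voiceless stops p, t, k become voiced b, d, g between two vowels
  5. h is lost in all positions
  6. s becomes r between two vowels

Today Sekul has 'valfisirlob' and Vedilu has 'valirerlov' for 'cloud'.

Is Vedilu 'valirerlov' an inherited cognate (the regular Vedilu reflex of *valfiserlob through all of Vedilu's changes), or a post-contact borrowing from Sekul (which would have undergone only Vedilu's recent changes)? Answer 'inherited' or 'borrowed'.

inherited

If inherited, *valfiserlob would pass through all of Vedilu's changes:
Vedilu: *valfiserlob
  valfiserlob → valfiserlov   [unconditioned shift]
  valfiserlov → valhiserlov   [unconditioned shift]
  valhiserlov (rule 3 does not apply)
  valhiserlov (rule 4 does not apply)
  valhiserlov → valiserlov   [h-loss]
  valiserlov → valirerlov   [rhotacism]
  giving Vedilu valirerlov.
If borrowed from Sekul 'valfisirlob' after the early changes, it would undergo only the recent ones:
  rule 4 (intervocalic voicing): no change (valfisirlob)
  rule 5 (h-loss): no change (valfisirlob)
  rule 6 (rhotacism): valfisirlob → valfirirlob
  ⇒ as a loan: valfirirlob
Vedilu 'valirerlov' matches the inherited outcome exactly, so it is an inherited cognate, not a loan.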